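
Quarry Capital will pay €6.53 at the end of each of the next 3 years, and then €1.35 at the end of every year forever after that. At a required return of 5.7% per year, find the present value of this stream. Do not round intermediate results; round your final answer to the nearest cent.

PV of 3-year annuity: €6.53 × [1 − (1+0.057)^−3] / 0.057 = 17.55211
Perpetuity value at year 3: €1.35 / 0.057 = 23.68421
PV of perpetuity: 23.68421 / (1+0.057)^3 = 20.05552
Total PV = 17.55211 + 20.05552 = 37.60763

€37.61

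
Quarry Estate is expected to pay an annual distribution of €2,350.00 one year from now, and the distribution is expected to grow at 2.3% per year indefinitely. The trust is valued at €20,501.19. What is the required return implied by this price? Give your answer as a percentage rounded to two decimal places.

13.76%

P = D₁/(r − g) ⇒ r = D₁/P + g = €2,350.0000/€20,501.19 + 0.023 = 0.114627 + 0.023 = 0.137627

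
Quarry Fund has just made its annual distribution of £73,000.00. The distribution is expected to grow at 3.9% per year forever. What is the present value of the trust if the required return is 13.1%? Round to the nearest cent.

£824423.91

D₁ = D₀ × (1 + g) = £73,000.00 × 1.039 = £75,847.0000
Growing perpetuity: P = D₁ / (r − g) = £75,847.0000 / (0.131 − 0.039) = £824,423.91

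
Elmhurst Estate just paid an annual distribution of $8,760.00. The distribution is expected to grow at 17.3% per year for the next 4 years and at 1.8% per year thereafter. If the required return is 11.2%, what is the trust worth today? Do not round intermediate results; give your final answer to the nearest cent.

$157578.19

D_1 = 10275.48000
D_2 = 12053.13804
D_3 = 14138.33092
D_4 = 16584.26217
Terminal value at year 4: TV = D_4×(1+g_2)/(r−g_2) = 16882.77889/0.094 = 179604.03074
P_0 = D_1/(1+r)^1 + D_2/(1+r)^2 + D_3/(1+r)^3 + D_4/(1+r)^4 + TV/(1+r)^4
    = 9240.53957 + 9747.43967 + 10282.14634 + 10846.18495 + 117461.87527 = 157578.18580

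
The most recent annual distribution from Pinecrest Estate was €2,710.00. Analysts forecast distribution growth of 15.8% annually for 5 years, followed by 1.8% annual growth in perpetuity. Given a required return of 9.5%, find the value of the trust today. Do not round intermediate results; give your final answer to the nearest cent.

€63467.39

D_1 = 3138.18000
D_2 = 3634.01244
D_3 = 4208.18641
D_4 = 4873.07986
D_5 = 5643.02648
Terminal value at year 5: TV = D_5×(1+g_2)/(r−g_2) = 5744.60095/0.077 = 74605.20716
P_0 = D_1/(1+r)^1 + D_2/(1+r)^2 + D_3/(1+r)^3 + D_4/(1+r)^4 + D_5/(1+r)^5 + TV/(1+r)^5
    = 2865.91781 + 3030.80623 + 3205.18138 + 3389.58908 + 3584.60653 + 47391.29156 = 63467.39260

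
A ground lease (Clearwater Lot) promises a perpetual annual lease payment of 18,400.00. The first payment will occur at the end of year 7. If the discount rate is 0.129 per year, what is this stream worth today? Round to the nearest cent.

68875.45

Value at end of year 6: C / r = 18,400.00 / 0.129 = 142,635.6589
Discount to today: PV = 142,635.6589 / (1 + 0.129)^6 = 142,635.6589 / 2.070922 = 68,875.45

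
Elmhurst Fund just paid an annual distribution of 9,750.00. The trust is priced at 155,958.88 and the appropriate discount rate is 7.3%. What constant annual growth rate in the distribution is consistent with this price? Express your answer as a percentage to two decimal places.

0.99%

P = D₀(1+g)/(r−g) ⇒ P(r−g) = D₀(1+g) ⇒ g(P+D₀) = P·r − D₀
g = (P·r − D₀)/(P + D₀) = (155,958.88×0.073 − 9,750.00) / (155,958.88 + 9,750.00) = 0.009867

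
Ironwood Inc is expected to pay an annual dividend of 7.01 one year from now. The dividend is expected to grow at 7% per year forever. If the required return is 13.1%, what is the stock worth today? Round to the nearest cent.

114.92

Growing perpetuity: P = D₁ / (r − g) = 7.0100 / (0.131 − 0.07) = 114.92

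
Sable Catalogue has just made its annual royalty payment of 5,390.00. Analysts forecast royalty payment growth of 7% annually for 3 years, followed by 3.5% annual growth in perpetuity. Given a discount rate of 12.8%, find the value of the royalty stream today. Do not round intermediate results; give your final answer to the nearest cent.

D_1 = 5767.30000
D_2 = 6171.01100
D_3 = 6602.98177
Terminal value at year 3: TV = D_3×(1+g_2)/(r−g_2) = 6834.08613/0.093 = 73484.79712
P_0 = D_1/(1+r)^1 + D_2/(1+r)^2 + D_3/(1+r)^3 + TV/(1+r)^3
    = 5112.85461 + 4849.95960 + 4600.58225 + 51200.02824 = 65763.42470

65763.42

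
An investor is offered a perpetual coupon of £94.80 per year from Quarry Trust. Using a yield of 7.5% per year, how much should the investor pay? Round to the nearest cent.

£1264.00

Level perpetuity: PV = C / r = £94.80 / 0.075 = £1,264.00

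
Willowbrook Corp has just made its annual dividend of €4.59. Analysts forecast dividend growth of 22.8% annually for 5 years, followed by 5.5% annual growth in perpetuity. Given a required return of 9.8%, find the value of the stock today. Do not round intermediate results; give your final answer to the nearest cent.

D_1 = 5.63652
D_2 = 6.92165
D_3 = 8.49978
D_4 = 10.43773
D_5 = 12.81754
Terminal value at year 5: TV = D_5×(1+g_2)/(r−g_2) = 13.52250/0.043 = 314.47674
P_0 = D_1/(1+r)^1 + D_2/(1+r)^2 + D_3/(1+r)^3 + D_4/(1+r)^4 + D_5/(1+r)^5 + TV/(1+r)^5
    = 5.13344 + 5.74123 + 6.42097 + 7.18120 + 8.03143 + 197.05017 = 229.55844

€229.56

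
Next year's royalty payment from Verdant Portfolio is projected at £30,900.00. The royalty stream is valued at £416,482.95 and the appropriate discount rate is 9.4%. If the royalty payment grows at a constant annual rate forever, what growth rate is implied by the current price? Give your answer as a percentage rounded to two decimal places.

P = D₁/(r−g) ⇒ g = r − D₁/P = 0.094 − £30,900.00/£416,482.95 = 0.019807

1.98%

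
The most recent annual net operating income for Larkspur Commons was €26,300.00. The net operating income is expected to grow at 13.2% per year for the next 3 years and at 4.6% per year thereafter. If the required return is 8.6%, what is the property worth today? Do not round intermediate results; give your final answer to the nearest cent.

D_1 = 29771.60000
D_2 = 33701.45120
D_3 = 38150.04276
Terminal value at year 3: TV = D_3×(1+g_2)/(r−g_2) = 39904.94473/0.04 = 997623.61813
P_0 = D_1/(1+r)^1 + D_2/(1+r)^2 + D_3/(1+r)^3 + TV/(1+r)^3
    = 27413.99632 + 28575.17848 + 29785.54516 + 778892.00586 = 864666.72582

€864666.73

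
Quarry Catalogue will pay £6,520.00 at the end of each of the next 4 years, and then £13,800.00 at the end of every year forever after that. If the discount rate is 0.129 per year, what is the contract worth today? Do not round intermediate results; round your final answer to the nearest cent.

£85277.52

PV of 4-year annuity: £6,520.00 × [1 − (1+0.129)^−4] / 0.129 = 19433.91740
Perpetuity value at year 4: £13,800.00 / 0.129 = 106976.74419
PV of perpetuity: 106976.74419 / (1+0.129)^4 = 65843.60614
Total PV = 19433.91740 + 65843.60614 = 85277.52354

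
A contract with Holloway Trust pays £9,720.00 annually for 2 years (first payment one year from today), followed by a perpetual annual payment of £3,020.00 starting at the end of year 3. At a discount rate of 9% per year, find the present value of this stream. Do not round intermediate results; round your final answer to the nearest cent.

£45341.60

PV of 2-year annuity: £9,720.00 × [1 − (1+0.09)^−2] / 0.09 = 17098.56073
Perpetuity value at year 2: £3,020.00 / 0.09 = 33555.55556
PV of perpetuity: 33555.55556 / (1+0.09)^2 = 28243.03977
Total PV = 17098.56073 + 28243.03977 = 45341.60050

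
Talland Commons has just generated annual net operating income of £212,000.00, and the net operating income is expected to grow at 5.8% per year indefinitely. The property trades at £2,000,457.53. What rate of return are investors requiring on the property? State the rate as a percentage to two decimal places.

17.01%

D₁ = £212,000.00 × 1.058 = £224,296.0000
P = D₁/(r − g) ⇒ r = D₁/P + g = £224,296.0000/£2,000,457.53 + 0.058 = 0.112122 + 0.058 = 0.170122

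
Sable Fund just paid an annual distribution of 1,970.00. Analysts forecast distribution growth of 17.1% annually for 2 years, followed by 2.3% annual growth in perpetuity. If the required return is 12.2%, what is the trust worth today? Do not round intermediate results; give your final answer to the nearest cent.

D_1 = 2306.87000
D_2 = 2701.34477
Terminal value at year 2: TV = D_2×(1+g_2)/(r−g_2) = 2763.47570/0.099 = 27913.89596
P_0 = D_1/(1+r)^1 + D_2/(1+r)^2 + TV/(1+r)^2
    = 2056.03387 + 2145.82501 + 22173.52509 = 26375.38396

26375.38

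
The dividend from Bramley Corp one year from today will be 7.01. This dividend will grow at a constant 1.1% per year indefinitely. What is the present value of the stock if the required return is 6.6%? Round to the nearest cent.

127.45

Growing perpetuity: P = D₁ / (r − g) = 7.0100 / (0.066 − 0.011) = 127.45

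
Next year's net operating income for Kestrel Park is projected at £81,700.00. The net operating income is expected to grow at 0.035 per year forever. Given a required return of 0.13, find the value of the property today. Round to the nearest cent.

Growing perpetuity: P = D₁ / (r − g) = £81,700.0000 / (0.13 − 0.035) = £860,000.00

£860000.00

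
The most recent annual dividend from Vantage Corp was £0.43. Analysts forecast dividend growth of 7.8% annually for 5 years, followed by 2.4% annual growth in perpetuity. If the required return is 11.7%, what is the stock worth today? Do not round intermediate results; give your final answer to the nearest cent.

£5.90

D_1 = 0.46354
D_2 = 0.49970
D_3 = 0.53867
D_4 = 0.58069
D_5 = 0.62598
Terminal value at year 5: TV = D_5×(1+g_2)/(r−g_2) = 0.64101/0.093 = 6.89254
P_0 = D_1/(1+r)^1 + D_2/(1+r)^2 + D_3/(1+r)^3 + D_4/(1+r)^4 + D_5/(1+r)^5 + TV/(1+r)^5
    = 0.41499 + 0.40050 + 0.38651 + 0.37302 + 0.35999 + 3.96382 = 5.89883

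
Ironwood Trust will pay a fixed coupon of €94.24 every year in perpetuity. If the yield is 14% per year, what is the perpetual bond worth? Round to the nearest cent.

€673.14

Level perpetuity: PV = C / r = €94.24 / 0.14 = €673.14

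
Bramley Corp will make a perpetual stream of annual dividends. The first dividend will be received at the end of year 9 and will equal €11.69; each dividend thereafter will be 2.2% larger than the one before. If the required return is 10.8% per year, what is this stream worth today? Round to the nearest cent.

€59.84

Value at end of year 8: C₁ / (r − g) = €11.69 / (0.108 − 0.022) = €135.9302
Discount to today: PV = €135.9302 / (1 + 0.108)^8 = €135.9302 / 2.271528 = €59.84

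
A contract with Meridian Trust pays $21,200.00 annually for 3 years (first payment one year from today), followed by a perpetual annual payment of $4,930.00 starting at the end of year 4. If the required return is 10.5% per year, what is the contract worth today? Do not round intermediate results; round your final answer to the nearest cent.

PV of 3-year annuity: $21,200.00 × [1 − (1+0.105)^−3] / 0.105 = 52260.61740
Perpetuity value at year 3: $4,930.00 / 0.105 = 46952.38095
PV of perpetuity: 46952.38095 / (1+0.105)^3 = 34799.32228
Total PV = 52260.61740 + 34799.32228 = 87059.93968

$87059.94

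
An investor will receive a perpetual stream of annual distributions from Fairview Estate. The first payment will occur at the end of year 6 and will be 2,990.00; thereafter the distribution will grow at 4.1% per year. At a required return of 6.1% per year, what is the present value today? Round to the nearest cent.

Value at end of year 5: C₁ / (r − g) = 2,990.00 / (0.061 − 0.041) = 149,500.0000
Discount to today: PV = 149,500.0000 / (1 + 0.061)^5 = 149,500.0000 / 1.344550 = 111,189.63

111189.63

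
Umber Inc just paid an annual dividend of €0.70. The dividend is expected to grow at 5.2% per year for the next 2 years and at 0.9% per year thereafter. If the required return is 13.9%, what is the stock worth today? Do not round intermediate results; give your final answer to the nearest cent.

€5.88

D_1 = 0.73640
D_2 = 0.77469
Terminal value at year 2: TV = D_2×(1+g_2)/(r−g_2) = 0.78167/0.13 = 6.01281
P_0 = D_1/(1+r)^1 + D_2/(1+r)^2 + TV/(1+r)^2
    = 0.64653 + 0.59715 + 4.63479 = 5.87847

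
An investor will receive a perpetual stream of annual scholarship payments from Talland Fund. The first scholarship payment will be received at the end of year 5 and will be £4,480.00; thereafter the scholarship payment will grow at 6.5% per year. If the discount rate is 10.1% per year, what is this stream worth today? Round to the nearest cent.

£84688.85

Value at end of year 4: C₁ / (r − g) = £4,480.00 / (0.101 − 0.065) = £124,444.4444
Discount to today: PV = £124,444.4444 / (1 + 0.101)^4 = £124,444.4444 / 1.469431 = £84,688.85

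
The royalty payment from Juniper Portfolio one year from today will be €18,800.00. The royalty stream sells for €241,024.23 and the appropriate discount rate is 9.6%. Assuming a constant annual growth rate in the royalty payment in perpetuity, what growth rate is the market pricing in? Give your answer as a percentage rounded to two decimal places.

1.80%

P = D₁/(r−g) ⇒ g = r − D₁/P = 0.096 − €18,800.00/€241,024.23 = 0.018000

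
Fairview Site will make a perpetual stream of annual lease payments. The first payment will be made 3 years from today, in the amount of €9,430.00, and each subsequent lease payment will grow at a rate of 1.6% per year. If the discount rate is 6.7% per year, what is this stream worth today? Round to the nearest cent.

€162409.97

Value at end of year 2: C₁ / (r − g) = €9,430.00 / (0.067 − 0.016) = €184,901.9608
Discount to today: PV = €184,901.9608 / (1 + 0.067)^2 = €184,901.9608 / 1.138489 = €162,409.97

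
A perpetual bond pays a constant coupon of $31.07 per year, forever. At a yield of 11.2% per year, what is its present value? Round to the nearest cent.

$277.41

Level perpetuity: PV = C / r = $31.07 / 0.112 = $277.41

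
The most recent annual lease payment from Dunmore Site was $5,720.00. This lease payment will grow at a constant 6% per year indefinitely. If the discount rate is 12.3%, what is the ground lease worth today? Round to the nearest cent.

$96241.27

D₁ = D₀ × (1 + g) = $5,720.00 × 1.06 = $6,063.2000
Growing perpetuity: P = D₁ / (r − g) = $6,063.2000 / (0.123 − 0.06) = $96,241.27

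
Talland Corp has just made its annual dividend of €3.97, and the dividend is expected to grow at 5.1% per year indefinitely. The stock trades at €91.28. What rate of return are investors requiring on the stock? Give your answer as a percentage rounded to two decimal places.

9.67%

D₁ = €3.97 × 1.051 = €4.1725
P = D₁/(r − g) ⇒ r = D₁/P + g = €4.1725/€91.28 + 0.051 = 0.045711 + 0.051 = 0.096711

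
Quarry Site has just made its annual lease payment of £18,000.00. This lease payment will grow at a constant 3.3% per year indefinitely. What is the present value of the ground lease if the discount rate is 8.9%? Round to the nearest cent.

D₁ = D₀ × (1 + g) = £18,000.00 × 1.033 = £18,594.0000
Growing perpetuity: P = D₁ / (r − g) = £18,594.0000 / (0.089 − 0.033) = £332,035.71

£332035.71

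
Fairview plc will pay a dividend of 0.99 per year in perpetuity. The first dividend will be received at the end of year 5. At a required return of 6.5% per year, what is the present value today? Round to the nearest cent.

11.84

Value at end of year 4: C / r = 0.99 / 0.065 = 15.2308
Discount to today: PV = 15.2308 / (1 + 0.065)^4 = 15.2308 / 1.286466 = 11.84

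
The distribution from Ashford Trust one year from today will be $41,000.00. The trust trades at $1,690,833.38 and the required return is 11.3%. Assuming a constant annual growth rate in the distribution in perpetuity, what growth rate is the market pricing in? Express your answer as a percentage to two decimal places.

P = D₁/(r−g) ⇒ g = r − D₁/P = 0.113 − $41,000.00/$1,690,833.38 = 0.088752

8.88%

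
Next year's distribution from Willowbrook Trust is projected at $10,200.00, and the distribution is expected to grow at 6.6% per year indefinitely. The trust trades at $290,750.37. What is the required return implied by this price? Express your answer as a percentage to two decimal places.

10.11%

P = D₁/(r − g) ⇒ r = D₁/P + g = $10,200.0000/$290,750.37 + 0.066 = 0.035082 + 0.066 = 0.101082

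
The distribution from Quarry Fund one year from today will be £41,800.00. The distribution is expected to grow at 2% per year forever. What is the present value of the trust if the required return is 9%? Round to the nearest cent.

Growing perpetuity: P = D₁ / (r − g) = £41,800.0000 / (0.09 − 0.02) = £597,142.86

£597142.86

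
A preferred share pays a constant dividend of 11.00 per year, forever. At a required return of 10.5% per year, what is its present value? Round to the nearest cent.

104.76

Level perpetuity: PV = C / r = 11.00 / 0.105 = 104.76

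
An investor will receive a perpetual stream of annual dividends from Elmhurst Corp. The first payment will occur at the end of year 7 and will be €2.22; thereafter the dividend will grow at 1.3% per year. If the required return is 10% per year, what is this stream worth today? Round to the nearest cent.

Value at end of year 6: C₁ / (r − g) = €2.22 / (0.1 − 0.013) = €25.5172
Discount to today: PV = €25.5172 / (1 + 0.1)^6 = €25.5172 / 1.771561 = €14.40

€14.40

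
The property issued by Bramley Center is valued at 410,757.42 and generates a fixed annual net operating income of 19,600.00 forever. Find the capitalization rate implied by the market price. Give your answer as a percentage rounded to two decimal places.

P = C/r ⇒ r = C/P = 19,600.00/410,757.42 = 0.047717

4.77%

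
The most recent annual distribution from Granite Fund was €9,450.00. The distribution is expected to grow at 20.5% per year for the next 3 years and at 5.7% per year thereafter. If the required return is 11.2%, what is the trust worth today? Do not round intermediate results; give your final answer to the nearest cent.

€264457.10

D_1 = 11387.25000
D_2 = 13721.63625
D_3 = 16534.57168
Terminal value at year 3: TV = D_3×(1+g_2)/(r−g_2) = 17477.04227/0.055 = 317764.40486
P_0 = D_1/(1+r)^1 + D_2/(1+r)^2 + D_3/(1+r)^3 + TV/(1+r)^3
    = 10240.33273 + 11096.76344 + 12024.82009 + 231095.17889 = 264457.09516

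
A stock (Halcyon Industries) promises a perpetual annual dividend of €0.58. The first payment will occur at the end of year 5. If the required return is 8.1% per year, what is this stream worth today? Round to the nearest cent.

€5.24

Value at end of year 4: C / r = €0.58 / 0.081 = €7.1605
Discount to today: PV = €7.1605 / (1 + 0.081)^4 = €7.1605 / 1.365535 = €5.24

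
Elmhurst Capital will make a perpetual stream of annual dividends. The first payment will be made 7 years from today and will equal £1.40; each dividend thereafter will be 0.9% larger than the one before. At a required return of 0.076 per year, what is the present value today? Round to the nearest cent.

£13.46

Value at end of year 6: C₁ / (r − g) = £1.40 / (0.076 − 0.009) = £20.8955
Discount to today: PV = £20.8955 / (1 + 0.076)^6 = £20.8955 / 1.551935 = £13.46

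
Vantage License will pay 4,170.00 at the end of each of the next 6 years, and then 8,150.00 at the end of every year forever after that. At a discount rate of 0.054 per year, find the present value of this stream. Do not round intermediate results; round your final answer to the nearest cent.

130980.54

PV of 6-year annuity: 4,170.00 × [1 − (1+0.054)^−6] / 0.054 = 20897.55560
Perpetuity value at year 6: 8,150.00 / 0.054 = 150925.92593
PV of perpetuity: 150925.92593 / (1+0.054)^6 = 110082.98153
Total PV = 20897.55560 + 110082.98153 = 130980.53713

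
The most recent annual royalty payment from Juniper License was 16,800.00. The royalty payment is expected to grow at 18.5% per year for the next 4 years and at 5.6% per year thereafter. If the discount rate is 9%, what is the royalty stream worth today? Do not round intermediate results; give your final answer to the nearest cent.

812064.44

D_1 = 19908.00000
D_2 = 23590.98000
D_3 = 27955.31130
D_4 = 33127.04389
Terminal value at year 4: TV = D_4×(1+g_2)/(r−g_2) = 34982.15835/0.034 = 1028887.01025
P_0 = D_1/(1+r)^1 + D_2/(1+r)^2 + D_3/(1+r)^3 + D_4/(1+r)^4 + TV/(1+r)^4
    = 18264.22018 + 19856.05589 + 21586.62957 + 23468.03306 + 728889.49740 = 812064.43609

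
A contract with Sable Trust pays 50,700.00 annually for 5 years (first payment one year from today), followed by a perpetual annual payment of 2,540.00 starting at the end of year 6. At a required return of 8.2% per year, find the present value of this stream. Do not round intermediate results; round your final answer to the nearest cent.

222255.17

PV of 5-year annuity: 50,700.00 × [1 − (1+0.082)^−5] / 0.082 = 201367.81189
Perpetuity value at year 5: 2,540.00 / 0.082 = 30975.60976
PV of perpetuity: 30975.60976 / (1+0.082)^5 = 20887.36040
Total PV = 201367.81189 + 20887.36040 = 222255.17229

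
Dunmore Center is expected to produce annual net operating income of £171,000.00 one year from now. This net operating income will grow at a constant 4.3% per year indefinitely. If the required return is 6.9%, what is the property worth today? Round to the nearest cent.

£6576923.08

Growing perpetuity: P = D₁ / (r − g) = £171,000.0000 / (0.069 − 0.043) = £6,576,923.08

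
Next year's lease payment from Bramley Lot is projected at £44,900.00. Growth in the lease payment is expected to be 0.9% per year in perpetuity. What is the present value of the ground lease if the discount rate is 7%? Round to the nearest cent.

Growing perpetuity: P = D₁ / (r − g) = £44,900.0000 / (0.07 − 0.009) = £736,065.57

£736065.57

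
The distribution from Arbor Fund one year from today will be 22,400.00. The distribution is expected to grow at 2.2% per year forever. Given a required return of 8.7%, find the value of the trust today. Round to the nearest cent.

344615.38

Growing perpetuity: P = D₁ / (r − g) = 22,400.0000 / (0.087 − 0.022) = 344,615.38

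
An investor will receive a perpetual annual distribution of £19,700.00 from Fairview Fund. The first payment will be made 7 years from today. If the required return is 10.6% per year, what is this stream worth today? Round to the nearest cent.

Value at end of year 6: C / r = £19,700.00 / 0.106 = £185,849.0566
Discount to today: PV = £185,849.0566 / (1 + 0.106)^6 = £185,849.0566 / 1.830336 = £101,538.23

£101538.23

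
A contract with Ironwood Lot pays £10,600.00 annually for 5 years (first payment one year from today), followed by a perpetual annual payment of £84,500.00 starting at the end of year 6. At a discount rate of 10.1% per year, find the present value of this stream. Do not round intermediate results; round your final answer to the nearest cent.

PV of 5-year annuity: £10,600.00 × [1 − (1+0.101)^−5] / 0.101 = 40079.89777
Perpetuity value at year 5: £84,500.00 / 0.101 = 836633.66337
PV of perpetuity: 836633.66337 / (1+0.101)^5 = 517128.81796
Total PV = 40079.89777 + 517128.81796 = 557208.71573

£557208.72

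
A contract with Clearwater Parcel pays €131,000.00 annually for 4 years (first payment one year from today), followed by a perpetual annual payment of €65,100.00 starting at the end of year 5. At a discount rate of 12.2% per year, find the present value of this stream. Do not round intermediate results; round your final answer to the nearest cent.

PV of 4-year annuity: €131,000.00 × [1 − (1+0.122)^−4] / 0.122 = 396222.53917
Perpetuity value at year 4: €65,100.00 / 0.122 = 533606.55738
PV of perpetuity: 533606.55738 / (1+0.122)^4 = 336705.12761
Total PV = 396222.53917 + 336705.12761 = 732927.66677

€732927.67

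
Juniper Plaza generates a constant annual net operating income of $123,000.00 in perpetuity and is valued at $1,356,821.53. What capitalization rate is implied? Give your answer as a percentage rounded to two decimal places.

9.07%

P = C/r ⇒ r = C/P = $123,000.00/$1,356,821.53 = 0.090653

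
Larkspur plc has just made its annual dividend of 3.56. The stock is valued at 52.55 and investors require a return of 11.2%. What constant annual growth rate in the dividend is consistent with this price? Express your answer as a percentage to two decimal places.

P = D₀(1+g)/(r−g) ⇒ P(r−g) = D₀(1+g) ⇒ g(P+D₀) = P·r − D₀
g = (P·r − D₀)/(P + D₀) = (52.55×0.112 − 3.56) / (52.55 + 3.56) = 0.041447

4.14%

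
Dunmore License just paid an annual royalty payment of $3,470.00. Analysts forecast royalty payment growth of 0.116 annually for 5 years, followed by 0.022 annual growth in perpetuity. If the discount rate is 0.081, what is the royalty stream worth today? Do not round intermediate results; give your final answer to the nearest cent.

D_1 = 3872.52000
D_2 = 4321.73232
D_3 = 4823.05327
D_4 = 5382.52745
D_5 = 6006.90063
Terminal value at year 5: TV = D_5×(1+g_2)/(r−g_2) = 6139.05245/0.059 = 104051.73638
P_0 = D_1/(1+r)^1 + D_2/(1+r)^2 + D_3/(1+r)^3 + D_4/(1+r)^4 + D_5/(1+r)^5 + TV/(1+r)^5
    = 3582.34968 + 3698.33695 + 3818.07959 + 3941.69918 + 4069.32127 + 70488.92091 = 89598.70757

$89598.71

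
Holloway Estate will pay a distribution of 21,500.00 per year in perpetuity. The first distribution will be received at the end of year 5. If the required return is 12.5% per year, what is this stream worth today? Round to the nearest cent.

107378.75

Value at end of year 4: C / r = 21,500.00 / 0.125 = 172,000.0000
Discount to today: PV = 172,000.0000 / (1 + 0.125)^4 = 172,000.0000 / 1.601807 = 107,378.75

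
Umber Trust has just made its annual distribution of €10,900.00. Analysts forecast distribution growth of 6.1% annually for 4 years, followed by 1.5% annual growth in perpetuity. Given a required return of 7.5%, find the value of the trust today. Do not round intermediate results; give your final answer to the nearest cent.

D_1 = 11564.90000
D_2 = 12270.35890
D_3 = 13018.85079
D_4 = 13813.00069
Terminal value at year 4: TV = D_4×(1+g_2)/(r−g_2) = 14020.19570/0.06 = 233669.92836
P_0 = D_1/(1+r)^1 + D_2/(1+r)^2 + D_3/(1+r)^3 + D_4/(1+r)^4 + TV/(1+r)^4
    = 10758.04651 + 10617.94172 + 10479.66155 + 10343.18224 + 174972.16615 = 217170.99816

€217171.00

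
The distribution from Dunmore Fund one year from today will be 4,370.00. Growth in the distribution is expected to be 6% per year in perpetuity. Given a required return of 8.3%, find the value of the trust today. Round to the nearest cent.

Growing perpetuity: P = D₁ / (r − g) = 4,370.0000 / (0.083 − 0.06) = 190,000.00

190000.00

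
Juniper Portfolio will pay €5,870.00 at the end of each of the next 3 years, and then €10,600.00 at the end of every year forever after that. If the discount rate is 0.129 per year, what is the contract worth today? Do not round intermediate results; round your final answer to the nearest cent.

€70983.30

PV of 3-year annuity: €5,870.00 × [1 − (1+0.129)^−3] / 0.129 = 13883.53380
Perpetuity value at year 3: €10,600.00 / 0.129 = 82170.54264
PV of perpetuity: 82170.54264 / (1+0.129)^3 = 57099.76609
Total PV = 13883.53380 + 57099.76609 = 70983.29990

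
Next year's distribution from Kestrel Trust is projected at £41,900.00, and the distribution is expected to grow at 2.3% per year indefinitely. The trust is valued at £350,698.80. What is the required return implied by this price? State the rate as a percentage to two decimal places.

14.25%

P = D₁/(r − g) ⇒ r = D₁/P + g = £41,900.0000/£350,698.80 + 0.023 = 0.119476 + 0.023 = 0.142476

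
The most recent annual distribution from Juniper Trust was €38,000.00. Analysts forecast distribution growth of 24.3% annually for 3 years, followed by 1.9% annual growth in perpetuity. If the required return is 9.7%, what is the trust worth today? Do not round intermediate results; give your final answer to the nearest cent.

€869325.20

D_1 = 47234.00000
D_2 = 58711.86200
D_3 = 72978.84447
Terminal value at year 3: TV = D_3×(1+g_2)/(r−g_2) = 74365.44251/0.078 = 953403.10911
P_0 = D_1/(1+r)^1 + D_2/(1+r)^2 + D_3/(1+r)^3 + TV/(1+r)^3
    = 43057.42935 + 48787.95322 + 55281.15393 + 722198.66474 = 869325.20124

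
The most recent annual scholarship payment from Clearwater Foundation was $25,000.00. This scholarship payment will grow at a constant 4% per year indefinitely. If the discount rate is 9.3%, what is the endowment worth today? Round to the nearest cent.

D₁ = D₀ × (1 + g) = $25,000.00 × 1.04 = $26,000.0000
Growing perpetuity: P = D₁ / (r − g) = $26,000.0000 / (0.093 − 0.04) = $490,566.04

$490566.04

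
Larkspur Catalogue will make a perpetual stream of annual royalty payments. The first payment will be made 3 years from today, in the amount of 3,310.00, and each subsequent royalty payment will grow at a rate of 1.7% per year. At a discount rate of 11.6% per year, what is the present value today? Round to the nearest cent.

Value at end of year 2: C₁ / (r − g) = 3,310.00 / (0.116 − 0.017) = 33,434.3434
Discount to today: PV = 33,434.3434 / (1 + 0.116)^2 = 33,434.3434 / 1.245456 = 26,845.06

26845.06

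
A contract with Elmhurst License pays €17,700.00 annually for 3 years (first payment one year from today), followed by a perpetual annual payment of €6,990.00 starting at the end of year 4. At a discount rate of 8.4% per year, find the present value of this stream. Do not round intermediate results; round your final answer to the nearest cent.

€110616.99

PV of 3-year annuity: €17,700.00 × [1 − (1+0.084)^−3] / 0.084 = 45287.38484
Perpetuity value at year 3: €6,990.00 / 0.084 = 83214.28571
PV of perpetuity: 83214.28571 / (1+0.084)^3 = 65329.60662
Total PV = 45287.38484 + 65329.60662 = 110616.99146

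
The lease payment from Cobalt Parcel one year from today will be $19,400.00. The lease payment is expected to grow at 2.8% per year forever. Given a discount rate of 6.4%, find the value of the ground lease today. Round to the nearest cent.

$538888.89

Growing perpetuity: P = D₁ / (r − g) = $19,400.0000 / (0.064 − 0.028) = $538,888.89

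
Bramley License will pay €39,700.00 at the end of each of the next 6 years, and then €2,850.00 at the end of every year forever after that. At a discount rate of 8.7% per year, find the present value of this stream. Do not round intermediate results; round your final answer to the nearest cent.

€199553.79

PV of 6-year annuity: €39,700.00 × [1 − (1+0.087)^−6] / 0.087 = 179695.20676
Perpetuity value at year 6: €2,850.00 / 0.087 = 32758.62069
PV of perpetuity: 32758.62069 / (1+0.087)^6 = 19858.58695
Total PV = 179695.20676 + 19858.58695 = 199553.79372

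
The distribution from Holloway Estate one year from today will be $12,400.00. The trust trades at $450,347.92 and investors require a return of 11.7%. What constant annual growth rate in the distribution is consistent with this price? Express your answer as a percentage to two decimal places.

P = D₁/(r−g) ⇒ g = r − D₁/P = 0.117 − $12,400.00/$450,347.92 = 0.089466

8.95%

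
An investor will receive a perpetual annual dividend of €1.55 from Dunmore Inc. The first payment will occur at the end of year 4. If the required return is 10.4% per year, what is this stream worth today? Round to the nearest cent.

€11.08

Value at end of year 3: C / r = €1.55 / 0.104 = €14.9038
Discount to today: PV = €14.9038 / (1 + 0.104)^3 = €14.9038 / 1.345573 = €11.08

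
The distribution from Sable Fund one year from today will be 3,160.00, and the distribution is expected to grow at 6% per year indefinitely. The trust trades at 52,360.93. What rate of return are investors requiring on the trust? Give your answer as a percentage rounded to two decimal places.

P = D₁/(r − g) ⇒ r = D₁/P + g = 3,160.0000/52,360.93 + 0.06 = 0.060350 + 0.06 = 0.120350

12.04%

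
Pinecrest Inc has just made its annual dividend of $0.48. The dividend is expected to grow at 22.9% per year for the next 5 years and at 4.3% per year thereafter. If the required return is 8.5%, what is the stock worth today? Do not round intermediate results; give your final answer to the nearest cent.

D_1 = 0.58992
D_2 = 0.72501
D_3 = 0.89104
D_4 = 1.09509
D_5 = 1.34586
Terminal value at year 5: TV = D_5×(1+g_2)/(r−g_2) = 1.40373/0.042 = 33.42225
P_0 = D_1/(1+r)^1 + D_2/(1+r)^2 + D_3/(1+r)^3 + D_4/(1+r)^4 + D_5/(1+r)^5 + TV/(1+r)^5
    = 0.54371 + 0.61587 + 0.69760 + 0.79019 + 0.89506 + 22.22731 = 25.76973

$25.77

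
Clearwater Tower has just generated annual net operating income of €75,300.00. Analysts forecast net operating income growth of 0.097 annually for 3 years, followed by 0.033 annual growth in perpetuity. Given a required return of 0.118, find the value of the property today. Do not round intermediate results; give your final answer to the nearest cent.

€1082031.00

D_1 = 82604.10000
D_2 = 90616.69770
D_3 = 99406.51738
Terminal value at year 3: TV = D_3×(1+g_2)/(r−g_2) = 102686.93245/0.085 = 1208081.55824
P_0 = D_1/(1+r)^1 + D_2/(1+r)^2 + D_3/(1+r)^3 + TV/(1+r)^3
    = 73885.59928 + 72497.76602 + 71136.00119 + 864511.63797 = 1082031.00447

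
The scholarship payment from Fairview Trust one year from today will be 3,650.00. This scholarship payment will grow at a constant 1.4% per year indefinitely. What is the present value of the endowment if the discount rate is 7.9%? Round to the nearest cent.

Growing perpetuity: P = D₁ / (r − g) = 3,650.0000 / (0.079 − 0.014) = 56,153.85

56153.85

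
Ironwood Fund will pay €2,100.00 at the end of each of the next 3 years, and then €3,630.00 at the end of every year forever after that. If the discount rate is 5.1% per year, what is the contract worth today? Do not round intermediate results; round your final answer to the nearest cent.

€67017.70

PV of 3-year annuity: €2,100.00 × [1 − (1+0.051)^−3] / 0.051 = 5708.12180
Perpetuity value at year 3: €3,630.00 / 0.051 = 71176.47059
PV of perpetuity: 71176.47059 / (1+0.051)^3 = 61309.57433
Total PV = 5708.12180 + 61309.57433 = 67017.69613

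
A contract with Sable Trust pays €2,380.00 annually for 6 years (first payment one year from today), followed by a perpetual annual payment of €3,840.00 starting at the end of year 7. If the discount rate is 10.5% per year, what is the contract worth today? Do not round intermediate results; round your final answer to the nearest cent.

€30304.85

PV of 6-year annuity: €2,380.00 × [1 − (1+0.105)^−6] / 0.105 = 10215.38694
Perpetuity value at year 6: €3,840.00 / 0.105 = 36571.42857
PV of perpetuity: 36571.42857 / (1+0.105)^6 = 20089.45972
Total PV = 10215.38694 + 20089.45972 = 30304.84667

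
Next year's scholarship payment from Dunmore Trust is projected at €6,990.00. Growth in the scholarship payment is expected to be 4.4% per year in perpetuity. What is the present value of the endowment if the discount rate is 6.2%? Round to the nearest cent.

€388333.33

Growing perpetuity: P = D₁ / (r − g) = €6,990.0000 / (0.062 − 0.044) = €388,333.33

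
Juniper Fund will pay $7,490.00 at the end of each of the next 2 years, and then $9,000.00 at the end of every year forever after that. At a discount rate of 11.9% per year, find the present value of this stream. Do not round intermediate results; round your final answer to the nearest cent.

PV of 2-year annuity: $7,490.00 × [1 − (1+0.119)^−2] / 0.119 = 12675.13523
Perpetuity value at year 2: $9,000.00 / 0.119 = 75630.25210
PV of perpetuity: 75630.25210 / (1+0.119)^2 = 60399.78254
Total PV = 12675.13523 + 60399.78254 = 73074.91776

$73074.92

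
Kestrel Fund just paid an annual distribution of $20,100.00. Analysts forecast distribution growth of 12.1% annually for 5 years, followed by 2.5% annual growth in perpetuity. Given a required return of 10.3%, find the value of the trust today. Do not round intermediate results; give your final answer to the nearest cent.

D_1 = 22532.10000
D_2 = 25258.48410
D_3 = 28314.76068
D_4 = 31740.84672
D_5 = 35581.48917
Terminal value at year 5: TV = D_5×(1+g_2)/(r−g_2) = 36471.02640/0.078 = 467577.26154
P_0 = D_1/(1+r)^1 + D_2/(1+r)^2 + D_3/(1+r)^3 + D_4/(1+r)^4 + D_5/(1+r)^5 + TV/(1+r)^5
    = 20428.01451 + 20761.38192 + 21100.18961 + 21444.52634 + 21794.48234 + 286401.85128 = 391930.44600

$391930.45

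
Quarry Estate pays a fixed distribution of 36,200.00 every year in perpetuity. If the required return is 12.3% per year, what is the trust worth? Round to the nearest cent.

294308.94

Level perpetuity: PV = C / r = 36,200.00 / 0.123 = 294,308.94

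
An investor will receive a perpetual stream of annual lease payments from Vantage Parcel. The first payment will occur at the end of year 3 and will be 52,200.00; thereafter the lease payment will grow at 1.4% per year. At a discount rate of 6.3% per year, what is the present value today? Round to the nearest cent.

Value at end of year 2: C₁ / (r − g) = 52,200.00 / (0.063 − 0.014) = 1,065,306.1224
Discount to today: PV = 1,065,306.1224 / (1 + 0.063)^2 = 1,065,306.1224 / 1.129969 = 942,774.64

942774.64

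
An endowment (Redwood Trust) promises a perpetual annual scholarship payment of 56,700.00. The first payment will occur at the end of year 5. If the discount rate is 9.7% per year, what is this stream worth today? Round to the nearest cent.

Value at end of year 4: C / r = 56,700.00 / 0.097 = 584,536.0825
Discount to today: PV = 584,536.0825 / (1 + 0.097)^4 = 584,536.0825 / 1.448193 = 403,631.28

403631.28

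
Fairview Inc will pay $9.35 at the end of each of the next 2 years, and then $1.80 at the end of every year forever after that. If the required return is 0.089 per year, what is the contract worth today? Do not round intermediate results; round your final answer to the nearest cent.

$33.52

PV of 2-year annuity: $9.35 × [1 − (1+0.089)^−2] / 0.089 = 16.47003
Perpetuity value at year 2: $1.80 / 0.089 = 20.22472
PV of perpetuity: 20.22472 / (1+0.089)^2 = 17.05402
Total PV = 16.47003 + 17.05402 = 33.52405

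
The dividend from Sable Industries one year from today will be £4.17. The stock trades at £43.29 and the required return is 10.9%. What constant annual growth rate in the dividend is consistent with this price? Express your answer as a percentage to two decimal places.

P = D₁/(r−g) ⇒ g = r − D₁/P = 0.109 − £4.17/£43.29 = 0.012673

1.27%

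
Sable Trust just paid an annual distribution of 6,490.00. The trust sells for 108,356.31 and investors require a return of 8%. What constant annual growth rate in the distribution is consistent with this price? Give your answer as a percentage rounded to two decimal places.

1.90%

P = D₀(1+g)/(r−g) ⇒ P(r−g) = D₀(1+g) ⇒ g(P+D₀) = P·r − D₀
g = (P·r − D₀)/(P + D₀) = (108,356.31×0.08 − 6,490.00) / (108,356.31 + 6,490.00) = 0.018969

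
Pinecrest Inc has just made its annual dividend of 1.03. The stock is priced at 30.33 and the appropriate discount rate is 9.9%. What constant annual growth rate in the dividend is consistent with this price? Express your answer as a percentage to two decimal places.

6.29%

P = D₀(1+g)/(r−g) ⇒ P(r−g) = D₀(1+g) ⇒ g(P+D₀) = P·r − D₀
g = (P·r − D₀)/(P + D₀) = (30.33×0.099 − 1.03) / (30.33 + 1.03) = 0.062904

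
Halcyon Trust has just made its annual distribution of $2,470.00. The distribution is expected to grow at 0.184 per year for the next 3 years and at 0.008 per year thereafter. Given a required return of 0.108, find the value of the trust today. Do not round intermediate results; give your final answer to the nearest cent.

D_1 = 2924.48000
D_2 = 3462.58432
D_3 = 4099.69983
Terminal value at year 3: TV = D_3×(1+g_2)/(r−g_2) = 4132.49743/0.1 = 41324.97434
P_0 = D_1/(1+r)^1 + D_2/(1+r)^2 + D_3/(1+r)^3 + TV/(1+r)^3
    = 2639.42238 + 2820.46580 + 3013.92735 + 30380.38767 = 38854.20319

$38854.20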